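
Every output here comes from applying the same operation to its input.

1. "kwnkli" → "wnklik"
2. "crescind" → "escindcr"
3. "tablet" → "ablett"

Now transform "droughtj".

oughtjdr

The rule is to move the last 2 characters to the front (rotate right by 2), then swap the front and back halves of the string.
Starting from "droughtj": after the first operation, "tjdrough"; after the second, "oughtjdr".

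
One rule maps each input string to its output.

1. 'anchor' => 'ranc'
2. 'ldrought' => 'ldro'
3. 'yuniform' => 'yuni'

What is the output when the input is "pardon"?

npar

The transformation: swap the front and back halves of the string, then keep only the last 4 characters.
Starting from "pardon": after the first operation, "donpar"; after the second, "npar".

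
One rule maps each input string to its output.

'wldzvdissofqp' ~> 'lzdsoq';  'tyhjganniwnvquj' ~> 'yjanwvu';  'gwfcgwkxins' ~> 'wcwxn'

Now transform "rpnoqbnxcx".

The transformation: keep every other character starting from the second (positions 2nd, 4th, 6th, ...).
"rpnoqbnxcx" → "pobxx".

pobxx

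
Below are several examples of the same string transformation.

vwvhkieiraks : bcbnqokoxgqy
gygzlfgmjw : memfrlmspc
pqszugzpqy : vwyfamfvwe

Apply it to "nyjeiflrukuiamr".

tepkolrxaqaogsx

What's happening: shift every letter 6 places forward in the alphabet (wrapping around).
Applying that to "nyjeiflrukuiamr" gives "tepkolrxaqaogsx".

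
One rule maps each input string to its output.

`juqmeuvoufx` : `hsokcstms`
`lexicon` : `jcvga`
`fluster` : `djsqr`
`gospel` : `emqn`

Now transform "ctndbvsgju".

The transformation: shift every letter 2 places backward in the alphabet (wrapping around), then delete the last 2 characters.
Working it through for "ctndbvsgju": intermediate "arlbztqehs", final "arlbztqe".

arlbztqe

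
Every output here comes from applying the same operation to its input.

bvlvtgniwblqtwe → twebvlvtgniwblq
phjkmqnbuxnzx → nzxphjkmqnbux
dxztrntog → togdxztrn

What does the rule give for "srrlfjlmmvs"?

mvssrrlfjlm

In each case the input is transformed by: move the last 3 characters to the front (rotate right by 3).
Doing the same to "srrlfjlmmvs": "mvssrrlfjlm".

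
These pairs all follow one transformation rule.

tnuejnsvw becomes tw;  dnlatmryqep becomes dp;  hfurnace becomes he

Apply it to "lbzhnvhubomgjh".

lh

Looking at the pairs, the operation is to take characters alternately from the front and the back (1st, last, 2nd, 2nd-last, ...), then keep only the first 2 characters.
For "lbzhnvhubomgjh", step one produces "lhbjzghmnovbhu"; step two turns that into "lh".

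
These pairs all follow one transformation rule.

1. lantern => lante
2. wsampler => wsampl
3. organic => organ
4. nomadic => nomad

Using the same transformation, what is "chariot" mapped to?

What's happening: delete the last 2 characters.
On "chariot" that produces "chari".

chari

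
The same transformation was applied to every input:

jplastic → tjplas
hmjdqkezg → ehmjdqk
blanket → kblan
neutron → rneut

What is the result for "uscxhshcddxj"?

duscxhshcd

The transformation: delete the last 2 characters, then move the last character to the front.
On "uscxhshcddxj": the first step gives "uscxhshcdd", and the second then gives "duscxhshcd".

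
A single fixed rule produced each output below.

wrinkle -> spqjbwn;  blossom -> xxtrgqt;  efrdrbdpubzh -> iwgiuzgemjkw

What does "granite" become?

What's happening: shift every letter 5 places forward in the alphabet (wrapping around), then move the first 3 characters to the end (rotate left by 3).
For "granite", step one produces "lwfsnyj"; step two turns that into "snyjlwf".

snyjlwf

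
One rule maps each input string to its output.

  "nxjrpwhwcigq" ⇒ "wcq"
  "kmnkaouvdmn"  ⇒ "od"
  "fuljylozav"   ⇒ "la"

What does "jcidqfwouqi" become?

Looking at the pairs, the operation is to delete the first 3 characters, then keep one character in every 3, starting at position 3 (positions 3rd, 6th, 9th, ...).
"jcidqfwouqi" → "dqfwouqi" → "fu".

fu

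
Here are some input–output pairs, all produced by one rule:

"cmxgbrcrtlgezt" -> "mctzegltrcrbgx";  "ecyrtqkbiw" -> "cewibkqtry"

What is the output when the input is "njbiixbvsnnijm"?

In each case the input is transformed by: move the first 2 characters to the end (rotate left by 2), then reverse the string.
Doing the same to "njbiixbvsnnijm": "jnmjinnsvbxiib".

jnmjinnsvbxiib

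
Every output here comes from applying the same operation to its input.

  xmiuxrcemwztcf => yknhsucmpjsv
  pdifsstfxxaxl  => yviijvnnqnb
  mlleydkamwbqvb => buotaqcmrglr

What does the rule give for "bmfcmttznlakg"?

vscjjpdbqaw

The pattern: delete the first 2 characters, then shift every letter 10 places backward in the alphabet (wrapping around).
"bmfcmttznlakg" → "fcmttznlakg" → "vscjjpdbqaw".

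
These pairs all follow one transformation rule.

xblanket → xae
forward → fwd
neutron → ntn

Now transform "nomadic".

nac

Each output is the input with this applied: keep one character in every 3, starting at position 1 (positions 1st, 4th, 7th, ...).
Applying that to "nomadic" gives "nac".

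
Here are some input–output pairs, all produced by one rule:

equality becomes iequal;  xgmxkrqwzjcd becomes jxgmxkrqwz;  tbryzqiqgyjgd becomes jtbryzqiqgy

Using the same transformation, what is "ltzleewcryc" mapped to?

The rule is to delete the last 2 characters, then move the last character to the front.
Starting from "ltzleewcryc": after the first operation, "ltzleewcr"; after the second, "rltzleewc".

rltzleewc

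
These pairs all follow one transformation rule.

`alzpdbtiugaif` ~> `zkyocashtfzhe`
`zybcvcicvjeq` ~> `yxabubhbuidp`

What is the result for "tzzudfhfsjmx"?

The pattern: shift every letter 1 place backward in the alphabet (wrapping around).
On "tzzudfhfsjmx" that produces "syytcegerilw".

syytcegerilw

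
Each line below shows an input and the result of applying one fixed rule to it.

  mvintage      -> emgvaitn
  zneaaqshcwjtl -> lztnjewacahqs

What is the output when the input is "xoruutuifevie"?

exiovreufuitu

Each output is the input with this applied: reverse the string, then take characters alternately from the front and the back (1st, last, 2nd, 2nd-last, ...).
Working it through for "xoruutuifevie": intermediate "eivefiutuurox", final "exiovreufuitu".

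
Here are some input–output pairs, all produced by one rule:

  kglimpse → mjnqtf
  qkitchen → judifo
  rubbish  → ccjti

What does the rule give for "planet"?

bofu

What's happening: shift every letter 1 place forward in the alphabet (wrapping around), then delete the first 2 characters.
Working it through for "planet": intermediate "qmbofu", final "bofu".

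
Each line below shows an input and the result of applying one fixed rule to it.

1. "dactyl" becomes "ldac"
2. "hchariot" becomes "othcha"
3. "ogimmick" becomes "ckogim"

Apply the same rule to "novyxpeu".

eunovy

Rule — swap the front and back halves of the string, then delete the first 2 characters.
For "novyxpeu", step one produces "xpeunovy"; step two turns that into "eunovy".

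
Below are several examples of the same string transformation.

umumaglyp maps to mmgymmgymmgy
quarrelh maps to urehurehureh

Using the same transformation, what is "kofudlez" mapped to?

oulzoulzoulz

Looking at the pairs, the operation is to keep every other character starting from the second (positions 2nd, 4th, 6th, ...), then write the whole string 3 times in a row.
Starting from "kofudlez": after the first operation, "oulz"; after the second, "oulzoulzoulz".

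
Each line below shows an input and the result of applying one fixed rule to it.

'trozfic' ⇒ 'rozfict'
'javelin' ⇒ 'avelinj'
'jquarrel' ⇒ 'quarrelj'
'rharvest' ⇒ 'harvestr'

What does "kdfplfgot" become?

dfplfgotk

Each output is the input with this applied: move the first character to the end.
Doing the same to "kdfplfgot": "dfplfgotk".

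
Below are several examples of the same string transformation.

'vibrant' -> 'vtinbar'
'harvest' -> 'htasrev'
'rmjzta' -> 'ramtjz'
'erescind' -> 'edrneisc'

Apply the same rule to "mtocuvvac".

mctaovcvu

Looking at the pairs, the operation is to take characters alternately from the front and the back (1st, last, 2nd, 2nd-last, ...).
For "mtocuvvac" the result is "mctaovcvu".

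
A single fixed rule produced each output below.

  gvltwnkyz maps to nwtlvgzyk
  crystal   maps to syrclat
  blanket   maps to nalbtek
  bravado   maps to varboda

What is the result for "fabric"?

The transformation: move the last 3 characters to the front (rotate right by 3), then reverse the string.
"fabric" → "ricfab" → "bafcir".

bafcir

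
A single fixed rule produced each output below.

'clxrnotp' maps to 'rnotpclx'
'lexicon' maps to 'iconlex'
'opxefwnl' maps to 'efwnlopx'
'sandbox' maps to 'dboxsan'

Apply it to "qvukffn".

What's happening: move the first 3 characters to the end (rotate left by 3).
On "qvukffn" that produces "kffnqvu".

kffnqvu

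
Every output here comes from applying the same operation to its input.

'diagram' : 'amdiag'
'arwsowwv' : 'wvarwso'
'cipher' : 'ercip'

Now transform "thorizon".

onthori

In each case the input is transformed by: move the last 2 characters to the front (rotate right by 2), then delete the last character.
"thorizon" → "onthoriz" → "onthori".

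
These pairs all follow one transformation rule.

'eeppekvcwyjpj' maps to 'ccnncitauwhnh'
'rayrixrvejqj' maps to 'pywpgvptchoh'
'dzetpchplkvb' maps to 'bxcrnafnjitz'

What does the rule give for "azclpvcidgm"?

yxajntagbek

The pattern: shift every letter 2 places backward in the alphabet (wrapping around).
For "azclpvcidgm" the result is "yxajntagbek".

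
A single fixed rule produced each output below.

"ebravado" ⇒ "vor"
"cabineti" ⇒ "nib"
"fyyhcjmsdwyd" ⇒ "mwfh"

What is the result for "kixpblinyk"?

The transformation: swap the front and back halves of the string, then keep one character in every 3, starting at position 1 (positions 1st, 4th, 7th, ...).
Starting from "kixpblinyk": after the first operation, "linykkixpb"; after the second, "lyib".

lyib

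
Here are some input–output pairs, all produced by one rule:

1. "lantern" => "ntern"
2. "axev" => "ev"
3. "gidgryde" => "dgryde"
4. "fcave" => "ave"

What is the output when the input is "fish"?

In each case the input is transformed by: delete the first 2 characters.
"fish" → "sh".

sh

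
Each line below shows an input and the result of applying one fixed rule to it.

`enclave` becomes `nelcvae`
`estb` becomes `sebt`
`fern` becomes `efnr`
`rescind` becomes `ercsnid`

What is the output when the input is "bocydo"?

obycod

Rule — swap each adjacent pair of characters (1↔2, 3↔4, ...).
So "bocydo" becomes "obycod".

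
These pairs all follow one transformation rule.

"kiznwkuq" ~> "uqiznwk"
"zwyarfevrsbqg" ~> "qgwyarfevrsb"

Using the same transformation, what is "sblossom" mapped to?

What's happening: delete the first character, then move the last 2 characters to the front (rotate right by 2).
Starting from "sblossom": after the first operation, "blossom"; after the second, "ombloss".
(Check on "zwyarfevrsbqg": → "wyarfevrsbqg" → "qgwyarfevrsb" ✓)

ombloss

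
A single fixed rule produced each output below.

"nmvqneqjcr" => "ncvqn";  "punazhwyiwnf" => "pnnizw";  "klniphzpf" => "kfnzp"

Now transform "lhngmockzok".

lknzmc

Looking at the pairs, the operation is to keep every other character starting from the first (positions 1st, 3rd, 5th, ...), then take characters alternately from the front and the back (1st, last, 2nd, 2nd-last, ...).
Starting from "lhngmockzok": after the first operation, "lnmczk"; after the second, "lknzmc".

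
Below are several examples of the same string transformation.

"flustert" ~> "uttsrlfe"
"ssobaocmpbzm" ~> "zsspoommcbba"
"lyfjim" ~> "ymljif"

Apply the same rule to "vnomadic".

vonmidca

Looking at the pairs, the operation is to sort the characters into reverse alphabetical order.
On "vnomadic" that produces "vonmidca".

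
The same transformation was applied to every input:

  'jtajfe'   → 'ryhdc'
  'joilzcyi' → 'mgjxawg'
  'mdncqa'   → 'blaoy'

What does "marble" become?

ypzjc

Rule — shift every letter 2 places backward in the alphabet (wrapping around), then delete the first character.
Applying both steps to "marble": "kypzjc", then "ypzjc".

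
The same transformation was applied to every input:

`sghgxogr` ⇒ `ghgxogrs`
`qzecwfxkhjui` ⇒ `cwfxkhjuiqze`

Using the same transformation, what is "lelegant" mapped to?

Each output is the input with this applied: swap the front and back halves of the string, then move the last 3 characters to the front (rotate right by 3).
On "lelegant": the first step gives "gantlele", and the second then gives "elegantl".

elegantl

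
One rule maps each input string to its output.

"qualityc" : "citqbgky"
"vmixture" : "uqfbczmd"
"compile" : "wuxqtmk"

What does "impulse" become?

What's happening: shift every letter 8 places forward in the alphabet (wrapping around), then move the first character to the end.
Starting from "impulse": after the first operation, "quxctam"; after the second, "uxctamq".

uxctamq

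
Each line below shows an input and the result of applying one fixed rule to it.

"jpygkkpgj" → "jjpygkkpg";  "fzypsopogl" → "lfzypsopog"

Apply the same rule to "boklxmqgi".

iboklxmqg

In each case the input is transformed by: move the last character to the front.
So "boklxmqgi" becomes "iboklxmqg".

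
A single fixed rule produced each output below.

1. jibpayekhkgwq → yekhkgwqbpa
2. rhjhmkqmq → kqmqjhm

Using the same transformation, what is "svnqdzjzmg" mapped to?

The pattern: delete the first 2 characters, then move the first 3 characters to the end (rotate left by 3).
Working it through for "svnqdzjzmg": intermediate "nqdzjzmg", final "zjzmgnqd".

zjzmgnqd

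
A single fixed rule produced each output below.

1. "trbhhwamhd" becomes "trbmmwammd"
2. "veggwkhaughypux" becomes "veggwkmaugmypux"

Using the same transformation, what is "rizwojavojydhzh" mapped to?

rizwojavojydmzm

In each case the input is transformed by: replace every "h" with "m".
For "rizwojavojydhzh" the result is "rizwojavojydmzm".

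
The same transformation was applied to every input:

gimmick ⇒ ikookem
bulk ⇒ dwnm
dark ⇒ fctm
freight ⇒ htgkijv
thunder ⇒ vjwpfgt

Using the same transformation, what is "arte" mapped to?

In each case the input is transformed by: shift every letter 2 places forward in the alphabet (wrapping around).
Applying that to "arte" gives "ctvg".

ctvg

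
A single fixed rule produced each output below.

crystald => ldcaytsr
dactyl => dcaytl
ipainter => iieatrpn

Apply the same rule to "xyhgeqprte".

phgeeyxtrq

The pattern: sort the characters into reverse alphabetical order, then swap the front and back halves of the string.
For "xyhgeqprte", step one produces "yxtrqphgee"; step two turns that into "phgeeyxtrq".
(Check on "dactyl": → "ytldca" → "dcaytl" ✓)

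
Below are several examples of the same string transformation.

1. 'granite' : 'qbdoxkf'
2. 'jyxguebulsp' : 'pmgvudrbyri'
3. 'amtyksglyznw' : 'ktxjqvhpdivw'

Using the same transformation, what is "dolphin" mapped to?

The rule is to move the last 2 characters to the front (rotate right by 2), then shift every letter 3 places backward in the alphabet (wrapping around).
For "dolphin" the result is "fkalime".

fkalime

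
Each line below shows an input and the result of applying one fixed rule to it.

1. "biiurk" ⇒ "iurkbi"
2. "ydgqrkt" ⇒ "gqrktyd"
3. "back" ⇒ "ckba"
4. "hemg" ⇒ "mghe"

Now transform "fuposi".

What's happening: move the first 2 characters to the end (rotate left by 2).
On "fuposi" that produces "posifu".

posifu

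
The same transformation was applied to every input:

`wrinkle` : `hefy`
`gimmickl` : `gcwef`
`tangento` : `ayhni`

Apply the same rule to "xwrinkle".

chefy

In each case the input is transformed by: delete the first 3 characters, then shift every letter 6 places backward in the alphabet (wrapping around).
"xwrinkle" → "inkle" → "chefy".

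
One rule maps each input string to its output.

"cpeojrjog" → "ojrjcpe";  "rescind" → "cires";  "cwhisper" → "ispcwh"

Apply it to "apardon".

rdapa

The transformation: delete the last 2 characters, then move the first 3 characters to the end (rotate left by 3).
Applying both steps to "apardon": "apard", then "rdapa".
(Check on "cwhisper": → "cwhisp" → "ispcwh" ✓)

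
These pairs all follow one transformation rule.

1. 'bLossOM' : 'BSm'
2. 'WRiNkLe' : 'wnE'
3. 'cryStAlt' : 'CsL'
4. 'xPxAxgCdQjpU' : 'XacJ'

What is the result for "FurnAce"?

What's happening: flip the case of every letter, then keep one character in every 3, starting at position 1 (positions 1st, 4th, 7th, ...).
Applying that to "FurnAce" gives "fNE".

fNE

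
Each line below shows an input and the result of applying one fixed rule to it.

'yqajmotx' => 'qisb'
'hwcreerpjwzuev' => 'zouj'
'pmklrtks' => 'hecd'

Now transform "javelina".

bsnw

The pattern: shift every letter 8 places backward in the alphabet (wrapping around), then keep only the first 4 characters.
Working it through for "javelina": intermediate "bsnwdafs", final "bsnw".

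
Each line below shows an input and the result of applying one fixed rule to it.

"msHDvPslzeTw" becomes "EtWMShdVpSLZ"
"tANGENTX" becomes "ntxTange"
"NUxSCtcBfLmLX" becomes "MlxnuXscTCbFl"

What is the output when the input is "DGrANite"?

Looking at the pairs, the operation is to move the last 3 characters to the front (rotate right by 3), then flip the case of every letter.
Working it through for "DGrANite": intermediate "iteDGrAN", final "ITEdgRan".

ITEdgRan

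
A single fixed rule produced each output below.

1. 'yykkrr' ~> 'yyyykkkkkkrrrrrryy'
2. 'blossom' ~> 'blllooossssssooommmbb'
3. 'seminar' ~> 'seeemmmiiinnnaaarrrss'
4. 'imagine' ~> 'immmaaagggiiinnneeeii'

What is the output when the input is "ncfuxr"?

ncccfffuuuxxxrrrnn

Rule — repeat every character 3 times, then move the first 2 characters to the end (rotate left by 2).
So "ncfuxr" becomes "ncccfffuuuxxxrrrnn".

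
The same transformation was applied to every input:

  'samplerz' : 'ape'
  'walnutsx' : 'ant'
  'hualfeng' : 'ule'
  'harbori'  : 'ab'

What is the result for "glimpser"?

Each output is the input with this applied: keep every other character starting from the second (positions 2nd, 4th, 6th, ...), then delete the last character.
For "glimpser", step one produces "lmsr"; step two turns that into "lms".
(Check on "samplerz": → "apez" → "ape" ✓)

lms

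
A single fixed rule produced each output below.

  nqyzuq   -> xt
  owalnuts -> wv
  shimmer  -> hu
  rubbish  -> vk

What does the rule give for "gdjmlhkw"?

Each output is the input with this applied: shift every letter 3 places forward in the alphabet (wrapping around), then keep only the last 2 characters.
"gdjmlhkw" → "jgmpoknz" → "nz".

nz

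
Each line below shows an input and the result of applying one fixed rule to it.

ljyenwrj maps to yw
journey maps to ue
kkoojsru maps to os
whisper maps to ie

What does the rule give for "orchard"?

Looking at the pairs, the operation is to keep one character in every 3, starting at position 3 (positions 3rd, 6th, 9th, ...).
For "orchard" the result is "cr".

cr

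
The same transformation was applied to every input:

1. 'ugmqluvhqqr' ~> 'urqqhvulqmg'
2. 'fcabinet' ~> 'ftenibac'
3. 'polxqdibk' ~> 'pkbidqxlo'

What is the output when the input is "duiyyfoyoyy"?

The transformation: move the first character to the end, then reverse the string.
For "duiyyfoyoyy" the result is "dyyoyofyyiu".

dyyoyofyyiu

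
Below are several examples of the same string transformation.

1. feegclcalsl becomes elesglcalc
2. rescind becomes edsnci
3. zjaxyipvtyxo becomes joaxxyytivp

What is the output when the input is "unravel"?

Looking at the pairs, the operation is to delete the first character, then take characters alternately from the front and the back (1st, last, 2nd, 2nd-last, ...).
For "unravel" the result is "nlreav".

nlreav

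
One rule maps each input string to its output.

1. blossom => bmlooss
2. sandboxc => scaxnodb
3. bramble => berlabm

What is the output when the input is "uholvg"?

ughvol

The pattern: take characters alternately from the front and the back (1st, last, 2nd, 2nd-last, ...).
"uholvg" → "ughvol".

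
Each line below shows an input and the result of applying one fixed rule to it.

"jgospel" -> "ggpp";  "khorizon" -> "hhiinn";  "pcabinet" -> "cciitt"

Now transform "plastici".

llttii

What's happening: keep one character in every 3, starting at position 2 (positions 2nd, 5th, 8th, ...), then double every character.
"plastici" → "lti" → "llttii".
(Check on "khorizon": → "hin" → "hhiinn" ✓)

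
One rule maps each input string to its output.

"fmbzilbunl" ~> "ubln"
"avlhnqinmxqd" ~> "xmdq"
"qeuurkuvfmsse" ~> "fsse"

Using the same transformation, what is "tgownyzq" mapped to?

The transformation: swap each adjacent pair of characters (1↔2, 3↔4, ...), then keep only the last 4 characters.
Doing the same to "tgownyzq": "ynqz".

ynqz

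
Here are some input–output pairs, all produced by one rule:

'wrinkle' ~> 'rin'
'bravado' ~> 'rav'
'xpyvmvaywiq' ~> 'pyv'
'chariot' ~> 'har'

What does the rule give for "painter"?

The pattern: move the first character to the end, then keep only the first 3 characters.
"painter" → "ainterp" → "ain".
(Check on "chariot": → "hariotc" → "har" ✓)

ain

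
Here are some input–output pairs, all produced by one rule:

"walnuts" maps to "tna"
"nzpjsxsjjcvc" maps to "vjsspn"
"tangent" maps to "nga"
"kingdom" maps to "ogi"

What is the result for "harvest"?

sva

The pattern: reverse the string, then keep every other character starting from the second (positions 2nd, 4th, 6th, ...).
So "harvest" becomes "sva".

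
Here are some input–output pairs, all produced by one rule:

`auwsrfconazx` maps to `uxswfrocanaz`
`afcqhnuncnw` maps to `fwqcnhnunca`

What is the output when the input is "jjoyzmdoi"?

jiyomzodj

The pattern: swap the first and last characters, then swap each adjacent pair of characters (1↔2, 3↔4, ...).
On "jjoyzmdoi" that produces "jiyomzodj".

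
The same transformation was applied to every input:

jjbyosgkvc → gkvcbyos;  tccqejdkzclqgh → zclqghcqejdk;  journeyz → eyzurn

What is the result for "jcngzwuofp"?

What's happening: delete the first 2 characters, then swap the front and back halves of the string.
For "jcngzwuofp", step one produces "ngzwuofp"; step two turns that into "uofpngzw".

uofpngzw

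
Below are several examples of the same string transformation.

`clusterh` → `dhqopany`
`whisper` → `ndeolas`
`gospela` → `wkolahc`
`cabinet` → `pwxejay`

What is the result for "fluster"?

nhqopab

What's happening: shift every letter 4 places backward in the alphabet (wrapping around), then swap the first and last characters.
For "fluster", step one produces "bhqopan"; step two turns that into "nhqopab".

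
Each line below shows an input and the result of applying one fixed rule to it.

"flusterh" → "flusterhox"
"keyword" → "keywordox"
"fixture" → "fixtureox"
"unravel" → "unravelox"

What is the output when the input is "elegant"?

Rule — append "ox".
On "elegant" that produces "elegantox".

elegantox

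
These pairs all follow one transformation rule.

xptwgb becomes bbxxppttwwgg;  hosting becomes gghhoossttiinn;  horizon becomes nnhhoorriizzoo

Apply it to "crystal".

llccrryyssttaa

The pattern: double every character, then move the last 2 characters to the front (rotate right by 2).
Working it through for "crystal": intermediate "ccrryyssttaall", final "llccrryyssttaa".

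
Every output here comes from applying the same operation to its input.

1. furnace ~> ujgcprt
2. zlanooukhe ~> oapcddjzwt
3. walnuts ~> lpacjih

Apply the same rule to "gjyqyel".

Rule — shift every letter 11 places backward in the alphabet (wrapping around).
Doing the same to "gjyqyel": "vynfnta".

vynfnta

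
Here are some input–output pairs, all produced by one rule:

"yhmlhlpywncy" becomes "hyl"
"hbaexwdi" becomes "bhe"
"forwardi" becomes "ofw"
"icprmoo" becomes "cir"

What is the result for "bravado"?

Each output is the input with this applied: swap each adjacent pair of characters (1↔2, 3↔4, ...), then keep only the first 3 characters.
On "bravado": the first step gives "rbvadao", and the second then gives "rbv".

rbv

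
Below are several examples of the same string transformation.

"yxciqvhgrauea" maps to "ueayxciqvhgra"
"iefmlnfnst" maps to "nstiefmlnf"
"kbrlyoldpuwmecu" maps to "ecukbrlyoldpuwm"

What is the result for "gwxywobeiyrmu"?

The transformation: move the last 3 characters to the front (rotate right by 3).
Applying that to "gwxywobeiyrmu" gives "rmugwxywobeiy".

rmugwxywobeiy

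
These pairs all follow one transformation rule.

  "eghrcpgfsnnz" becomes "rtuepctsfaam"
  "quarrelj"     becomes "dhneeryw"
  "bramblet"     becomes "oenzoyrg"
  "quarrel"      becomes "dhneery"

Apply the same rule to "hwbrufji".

ujoehswv

The rule is to shift every letter 13 places forward in the alphabet (wrapping around) — i.e. ROT13.
Doing the same to "hwbrufji": "ujoehswv".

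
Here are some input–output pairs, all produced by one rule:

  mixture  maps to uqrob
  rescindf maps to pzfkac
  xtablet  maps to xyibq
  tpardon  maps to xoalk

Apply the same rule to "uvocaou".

lzxlr

The rule is to shift every letter 3 places backward in the alphabet (wrapping around), then delete the first 2 characters.
For "uvocaou", step one produces "rslzxlr"; step two turns that into "lzxlr".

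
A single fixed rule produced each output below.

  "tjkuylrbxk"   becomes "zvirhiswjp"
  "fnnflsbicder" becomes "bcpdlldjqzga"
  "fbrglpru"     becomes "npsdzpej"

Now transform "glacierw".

The rule is to shift every letter 2 places backward in the alphabet (wrapping around), then move the last 3 characters to the front (rotate right by 3).
Applying both steps to "glacierw": "ejyagcpu", then "cpuejyag".

cpuejyag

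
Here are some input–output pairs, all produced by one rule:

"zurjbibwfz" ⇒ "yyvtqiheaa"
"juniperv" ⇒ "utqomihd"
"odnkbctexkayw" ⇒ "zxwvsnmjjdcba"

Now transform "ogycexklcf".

xwnkjfedbb

In each case the input is transformed by: shift every letter 1 place backward in the alphabet (wrapping around), then sort the characters into reverse alphabetical order.
For "ogycexklcf" the result is "xwnkjfedbb".
(Check on "zurjbibwfz": → "ytqiahavey" → "yyvtqiheaa" ✓)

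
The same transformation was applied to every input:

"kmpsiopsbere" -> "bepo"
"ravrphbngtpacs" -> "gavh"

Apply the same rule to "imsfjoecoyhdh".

odso

The transformation: keep one character in every 3, starting at position 3 (positions 3rd, 6th, 9th, ...), then move the last 2 characters to the front (rotate right by 2).
"imsfjoecoyhdh" → "sood" → "odso".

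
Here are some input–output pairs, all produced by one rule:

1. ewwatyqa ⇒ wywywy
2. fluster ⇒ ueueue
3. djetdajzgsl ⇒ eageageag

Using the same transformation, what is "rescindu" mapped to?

The pattern: keep one character in every 3, starting at position 3 (positions 3rd, 6th, 9th, ...), then write the whole string 3 times in a row.
Starting from "rescindu": after the first operation, "sn"; after the second, "snsnsn".

snsnsn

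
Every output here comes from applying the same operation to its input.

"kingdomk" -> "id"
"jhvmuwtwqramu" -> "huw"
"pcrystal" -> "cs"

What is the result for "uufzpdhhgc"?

up

The rule is to keep one character in every 3, starting at position 2 (positions 2nd, 5th, 8th, ...), then delete the last character.
Applying both steps to "uufzpdhhgc": "uph", then "up".
(Check on "kingdomk": → "idk" → "id" ✓)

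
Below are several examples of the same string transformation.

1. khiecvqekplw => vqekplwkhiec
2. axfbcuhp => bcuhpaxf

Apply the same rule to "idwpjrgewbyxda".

The pattern: swap the front and back halves of the string, then move the last character to the front.
Starting from "idwpjrgewbyxda": after the first operation, "ewbyxdaidwpjrg"; after the second, "gewbyxdaidwpjr".
(Check on "axfbcuhp": → "cuhpaxfb" → "bcuhpaxf" ✓)

gewbyxdaidwpjr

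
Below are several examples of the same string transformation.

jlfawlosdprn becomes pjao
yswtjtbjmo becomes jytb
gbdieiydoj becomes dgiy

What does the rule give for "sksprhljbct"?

bspl

The rule is to move the last 3 characters to the front (rotate right by 3), then keep one character in every 3, starting at position 1 (positions 1st, 4th, 7th, ...).
On "sksprhljbct": the first step gives "bctsksprhlj", and the second then gives "bspl".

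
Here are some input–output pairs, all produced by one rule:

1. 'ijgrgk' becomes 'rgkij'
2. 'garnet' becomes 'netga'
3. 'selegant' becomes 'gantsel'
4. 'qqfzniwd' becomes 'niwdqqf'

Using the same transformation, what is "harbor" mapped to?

In each case the input is transformed by: swap the front and back halves of the string, then delete the last character.
Doing the same to "harbor": "borha".

borha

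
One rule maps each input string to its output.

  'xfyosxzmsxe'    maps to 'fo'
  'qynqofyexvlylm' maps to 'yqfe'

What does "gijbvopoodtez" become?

ibo

Rule — keep every other character starting from the second (positions 2nd, 4th, 6th, ...), then delete the last 3 characters.
For "gijbvopoodtez" the result is "ibo".
(Check on "xfyosxzmsxe": → "foxmx" → "fo" ✓)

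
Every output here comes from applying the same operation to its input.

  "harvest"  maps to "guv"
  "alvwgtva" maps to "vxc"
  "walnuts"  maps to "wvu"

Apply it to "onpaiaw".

In each case the input is transformed by: shift every letter 2 places forward in the alphabet (wrapping around), then keep only the last 3 characters.
"onpaiaw" → "qprckcy" → "kcy".
(Check on "walnuts": → "ycnpwvu" → "wvu" ✓)

kcy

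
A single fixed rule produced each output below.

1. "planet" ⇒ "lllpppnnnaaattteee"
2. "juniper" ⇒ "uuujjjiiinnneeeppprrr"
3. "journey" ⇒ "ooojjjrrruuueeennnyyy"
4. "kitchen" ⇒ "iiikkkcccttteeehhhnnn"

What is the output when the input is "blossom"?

What's happening: swap each adjacent pair of characters (1↔2, 3↔4, ...), then repeat every character 3 times.
For "blossom", step one produces "lbsoosm"; step two turns that into "lllbbbsssoooooosssmmm".

lllbbbsssoooooosssmmm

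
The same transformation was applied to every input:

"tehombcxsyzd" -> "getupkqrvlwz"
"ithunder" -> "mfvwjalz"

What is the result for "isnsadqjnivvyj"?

ksvibfannqbakf

The pattern: shift every letter 8 places backward in the alphabet (wrapping around), then move the first 3 characters to the end (rotate left by 3).
"isnsadqjnivvyj" → "akfksvibfannqb" → "ksvibfannqbakf".
(Check on "ithunder": → "alzmfvwj" → "mfvwjalz" ✓)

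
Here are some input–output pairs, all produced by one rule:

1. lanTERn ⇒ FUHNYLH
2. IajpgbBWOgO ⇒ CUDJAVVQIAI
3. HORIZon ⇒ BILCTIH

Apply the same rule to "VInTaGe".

The transformation: shift every letter 6 places backward in the alphabet (wrapping around), then convert every letter to uppercase.
"VInTaGe" → "PChNuAy" → "PCHNUAY".
(Check on "HORIZon": → "BILCTih" → "BILCTIH" ✓)

PCHNUAY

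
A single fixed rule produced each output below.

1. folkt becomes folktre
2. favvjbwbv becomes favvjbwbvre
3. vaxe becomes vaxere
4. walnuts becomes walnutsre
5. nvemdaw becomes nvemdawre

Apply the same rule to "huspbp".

huspbpre

What's happening: append "re".
So "huspbp" becomes "huspbpre".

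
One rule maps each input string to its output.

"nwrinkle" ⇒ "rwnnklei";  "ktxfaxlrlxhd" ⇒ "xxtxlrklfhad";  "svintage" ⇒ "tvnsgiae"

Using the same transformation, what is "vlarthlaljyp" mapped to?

vyrtlpllhjaa

Rule — sort the characters into reverse alphabetical order, then swap each adjacent pair of characters (1↔2, 3↔4, ...).
Working it through for "vlarthlaljyp": intermediate "yvtrpllljhaa", final "vyrtlpllhjaa".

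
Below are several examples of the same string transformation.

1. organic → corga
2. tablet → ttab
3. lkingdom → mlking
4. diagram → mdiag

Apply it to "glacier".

rglac

The pattern: move the last 3 characters to the front (rotate right by 3), then delete the first 2 characters.
Working it through for "glacier": intermediate "ierglac", final "rglac".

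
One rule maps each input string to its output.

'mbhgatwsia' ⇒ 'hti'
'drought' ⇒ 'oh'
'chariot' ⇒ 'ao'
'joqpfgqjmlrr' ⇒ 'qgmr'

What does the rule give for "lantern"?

The transformation: keep one character in every 3, starting at position 3 (positions 3rd, 6th, 9th, ...).
Applying that to "lantern" gives "nr".

nr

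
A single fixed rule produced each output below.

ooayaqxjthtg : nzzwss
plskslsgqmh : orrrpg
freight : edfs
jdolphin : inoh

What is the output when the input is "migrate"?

The pattern: keep every other character starting from the first (positions 1st, 3rd, 5th, ...), then shift every letter 1 place backward in the alphabet (wrapping around).
Applying both steps to "migrate": "mgae", then "lfzd".

lfzd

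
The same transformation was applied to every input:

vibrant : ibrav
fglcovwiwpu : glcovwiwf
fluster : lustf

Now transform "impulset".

mpulsi

Rule — delete the last 2 characters, then move the first character to the end.
On "impulset": the first step gives "impuls", and the second then gives "mpulsi".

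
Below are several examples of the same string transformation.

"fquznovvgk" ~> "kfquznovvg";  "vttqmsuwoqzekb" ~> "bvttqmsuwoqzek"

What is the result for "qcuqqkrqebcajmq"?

Rule — move the last character to the front.
Doing the same to "qcuqqkrqebcajmq": "qqcuqqkrqebcajm".

qqcuqqkrqebcajm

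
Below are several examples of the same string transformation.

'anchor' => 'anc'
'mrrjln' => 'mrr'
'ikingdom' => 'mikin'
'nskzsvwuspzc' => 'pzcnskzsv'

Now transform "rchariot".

trcha

Rule — swap the front and back halves of the string, then delete the first 3 characters.
On "rchariot" that produces "trcha".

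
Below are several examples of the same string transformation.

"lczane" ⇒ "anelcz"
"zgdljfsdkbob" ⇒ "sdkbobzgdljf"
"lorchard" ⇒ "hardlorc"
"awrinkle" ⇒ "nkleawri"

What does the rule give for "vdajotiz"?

What's happening: swap the front and back halves of the string.
Applying that to "vdajotiz" gives "otizvdaj".

otizvdaj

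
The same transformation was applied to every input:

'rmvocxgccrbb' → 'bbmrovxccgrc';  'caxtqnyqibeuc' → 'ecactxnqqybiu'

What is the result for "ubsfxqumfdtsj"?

tjbufsqxmudfs

The pattern: swap each adjacent pair of characters (1↔2, 3↔4, ...), then move the last 2 characters to the front (rotate right by 2).
Starting from "ubsfxqumfdtsj": after the first operation, "bufsqxmudfstj"; after the second, "tjbufsqxmudfs".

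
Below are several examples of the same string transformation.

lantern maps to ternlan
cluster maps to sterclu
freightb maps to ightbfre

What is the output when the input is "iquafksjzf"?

Each output is the input with this applied: move the first 3 characters to the end (rotate left by 3).
"iquafksjzf" → "afksjzfiqu".

afksjzfiqu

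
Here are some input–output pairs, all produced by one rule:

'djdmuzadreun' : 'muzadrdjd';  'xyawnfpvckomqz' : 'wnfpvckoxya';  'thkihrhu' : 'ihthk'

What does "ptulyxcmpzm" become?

lyxcmptu

In each case the input is transformed by: delete the last 3 characters, then move the first 3 characters to the end (rotate left by 3).
For "ptulyxcmpzm", step one produces "ptulyxcm"; step two turns that into "lyxcmptu".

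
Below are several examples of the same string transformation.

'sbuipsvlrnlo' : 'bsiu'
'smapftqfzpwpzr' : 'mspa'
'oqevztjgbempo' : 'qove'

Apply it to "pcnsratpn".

cpsn

The pattern: swap each adjacent pair of characters (1↔2, 3↔4, ...), then keep only the first 4 characters.
Starting from "pcnsratpn": after the first operation, "cpsnarptn"; after the second, "cpsn".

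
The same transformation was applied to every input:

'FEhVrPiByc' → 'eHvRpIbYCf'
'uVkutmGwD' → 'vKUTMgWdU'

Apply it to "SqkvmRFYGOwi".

The rule is to flip the case of every letter, then move the first character to the end.
On "SqkvmRFYGOwi": the first step gives "sQKVMrfygoWI", and the second then gives "QKVMrfygoWIs".

QKVMrfygoWIs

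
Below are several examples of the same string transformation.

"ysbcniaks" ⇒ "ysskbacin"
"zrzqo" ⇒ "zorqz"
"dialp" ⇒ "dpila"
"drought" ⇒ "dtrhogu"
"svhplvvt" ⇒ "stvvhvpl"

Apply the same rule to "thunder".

trheudn

The transformation: take characters alternately from the front and the back (1st, last, 2nd, 2nd-last, ...).
"thunder" → "trheudn".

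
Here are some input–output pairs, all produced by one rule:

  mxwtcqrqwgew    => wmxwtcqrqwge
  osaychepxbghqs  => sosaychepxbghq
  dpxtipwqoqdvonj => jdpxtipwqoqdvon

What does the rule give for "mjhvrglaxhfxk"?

kmjhvrglaxhfx

The rule is to move the last character to the front.
Applying that to "mjhvrglaxhfxk" gives "kmjhvrglaxhfx".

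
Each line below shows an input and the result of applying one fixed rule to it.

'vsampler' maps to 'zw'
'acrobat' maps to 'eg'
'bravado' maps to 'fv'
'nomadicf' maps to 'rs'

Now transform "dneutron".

hr

What's happening: shift every letter 4 places forward in the alphabet (wrapping around), then keep only the first 2 characters.
"dneutron" → "hr".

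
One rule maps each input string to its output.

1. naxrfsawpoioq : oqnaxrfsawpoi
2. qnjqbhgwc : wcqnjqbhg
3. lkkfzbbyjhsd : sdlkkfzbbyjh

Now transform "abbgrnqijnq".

In each case the input is transformed by: move the last 2 characters to the front (rotate right by 2).
"abbgrnqijnq" → "nqabbgrnqij".

nqabbgrnqij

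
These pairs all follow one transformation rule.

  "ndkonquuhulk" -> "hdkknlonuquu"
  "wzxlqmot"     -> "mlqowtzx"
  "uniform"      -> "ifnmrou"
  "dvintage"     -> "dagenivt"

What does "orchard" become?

Looking at the pairs, the operation is to sort the characters into alphabetical order, then swap each adjacent pair of characters (1↔2, 3↔4, ...).
"orchard" → "acdhorr" → "cahdror".

cahdror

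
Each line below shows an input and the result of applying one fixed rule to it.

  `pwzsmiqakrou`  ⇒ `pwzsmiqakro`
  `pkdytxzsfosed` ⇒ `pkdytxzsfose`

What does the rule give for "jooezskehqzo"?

What's happening: delete the last character.
Applying that to "jooezskehqzo" gives "jooezskehqz".

jooezskehqz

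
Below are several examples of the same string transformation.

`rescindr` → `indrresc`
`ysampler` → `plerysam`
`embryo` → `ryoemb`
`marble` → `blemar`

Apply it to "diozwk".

zwkdio

The transformation: swap the front and back halves of the string.
For "diozwk" the result is "zwkdio".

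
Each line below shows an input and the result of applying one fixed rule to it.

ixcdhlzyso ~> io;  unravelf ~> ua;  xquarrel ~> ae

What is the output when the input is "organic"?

The transformation: keep one character in every 3, starting at position 1 (positions 1st, 4th, 7th, ...), then keep only the vowels.
On "organic" that produces "oa".

oa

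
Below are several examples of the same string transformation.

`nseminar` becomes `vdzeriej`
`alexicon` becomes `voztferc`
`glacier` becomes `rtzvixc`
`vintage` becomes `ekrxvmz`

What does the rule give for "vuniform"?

ezwfidml

The transformation: shift every letter 9 places backward in the alphabet (wrapping around), then move the first 2 characters to the end (rotate left by 2).
"vuniform" → "mlezwfid" → "ezwfidml".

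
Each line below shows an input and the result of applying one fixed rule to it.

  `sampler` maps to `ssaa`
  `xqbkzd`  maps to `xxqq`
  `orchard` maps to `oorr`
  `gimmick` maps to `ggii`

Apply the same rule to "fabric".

ffaa

Looking at the pairs, the operation is to double every character, then keep only the first 4 characters.
Applying both steps to "fabric": "ffaabbrriicc", then "ffaa".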